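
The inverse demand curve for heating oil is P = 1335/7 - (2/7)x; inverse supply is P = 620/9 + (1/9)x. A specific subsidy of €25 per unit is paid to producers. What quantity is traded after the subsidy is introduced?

x' = 370

Pre-subsidy: 1335/7 - (2/7)x = 620/9 + (1/9)x gives x* = 307 and P* = 103.
With the subsidy, sellers receive Ps = Pb + 25 for each unit, where Pb is the price buyers pay.
On the curves, Pb = 1335/7 - (2/7)x and Ps = 620/9 + (1/9)x; the wedge Ps − Pb = 25 gives 620/9 + (1/9)x − (1335/7 - (2/7)x) = 25, so x' = 370.
Then Pb = 1335/7 − (2/7)·370 = 85 and Ps = 620/9 + (1/9)·370 = 110.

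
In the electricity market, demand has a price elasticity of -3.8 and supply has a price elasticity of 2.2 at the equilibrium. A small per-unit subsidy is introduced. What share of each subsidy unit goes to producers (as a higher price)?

For a small subsidy around the equilibrium, the benefit split depends on the relative slopes, which at a point are proportional to the elasticities.
Buyer share = εs/(εs + |εd|) = 2.2/(2.2 + 3.8) = 11/30; seller share = |εd|/(εs + |εd|) = 19/30.
So producers capture 19/30 of the subsidy.

Producer share = 19/30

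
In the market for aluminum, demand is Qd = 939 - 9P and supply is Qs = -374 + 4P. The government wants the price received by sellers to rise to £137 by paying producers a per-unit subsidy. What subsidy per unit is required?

Required subsidy s = £52 per unit

At a seller price of 137, quantity supplied is -374 + 4·137 = 174.
Buyers absorb 174 only when they pay Pb with 939 − 9·Pb = 174, i.e. Pb = 85.
s = Ps − Pb = 137 − 85 = 52.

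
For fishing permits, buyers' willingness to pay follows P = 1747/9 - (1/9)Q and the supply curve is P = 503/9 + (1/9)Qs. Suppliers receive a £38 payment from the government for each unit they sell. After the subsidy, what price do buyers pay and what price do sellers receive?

Pre-subsidy: 1747/9 - (1/9)Q = 503/9 + (1/9)Q gives Q* = 622 and P* = 125.
With the subsidy, sellers receive Ps = Pb + 38 for each unit, where Pb is the price buyers pay.
On the curves, Pb = 1747/9 - (1/9)Q and Ps = 503/9 + (1/9)Q; the wedge Ps − Pb = 38 gives 503/9 + (1/9)Q − (1747/9 - (1/9)Q) = 38, so Q' = 793.
Then Pb = 1747/9 − (1/9)·793 = 106 and Ps = 503/9 + (1/9)·793 = 144.

Buyers pay £106; sellers receive £144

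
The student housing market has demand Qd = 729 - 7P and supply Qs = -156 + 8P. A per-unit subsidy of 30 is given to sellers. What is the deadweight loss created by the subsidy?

Pre-subsidy: 729 - 7P = -156 + 8P gives P* = 59, Q* = 316.
With the subsidy, sellers receive Ps = Pb + 30 for each unit, where Pb is the price buyers pay.
Supply in terms of Pb becomes Qs = -156 + 8(Pb + 30) = 84 + 8Pb. Setting this equal to demand: 729 - 7Pb = 84 + 8Pb, so Pb = 43.
Sellers receive Ps = 43 + 30 = 73; Q' = 729 − 7·43 = 428.
The subsidy expands output by 428 − 316 = 112 past the efficient level; on those units the gap between marginal cost and willingness to pay runs from 0 up to 30.
DWL = ½ × 30 × 112 = 1680.

Deadweight loss = 1680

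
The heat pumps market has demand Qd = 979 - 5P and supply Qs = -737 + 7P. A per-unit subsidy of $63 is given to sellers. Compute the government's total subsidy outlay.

Government cost = $28208.25

Pre-subsidy: 979 - 5P = -737 + 7P gives P* = 143, Q* = 264.
With the subsidy, sellers receive Ps = Pb + 63 for each unit, where Pb is the price buyers pay.
Supply in terms of Pb becomes Qs = -737 + 7(Pb + 63) = -296 + 7Pb. Setting this equal to demand: 979 - 5Pb = -296 + 7Pb, so Pb = 106.25.
Sellers receive Ps = 106.25 + 63 = 169.25; Q' = 979 − 5·106.25 = 447.75.
Government outlay = subsidy × quantity = 63 × 447.75 = 28208.25.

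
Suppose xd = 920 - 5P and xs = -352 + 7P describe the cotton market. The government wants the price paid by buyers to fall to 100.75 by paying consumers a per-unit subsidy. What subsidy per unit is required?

Required subsidy s = 9 per unit

At a buyer price of 100.75, quantity demanded is 920 − 5·100.75 = 416.25.
Sellers supply 416.25 only when they receive Ps with -352 + 7·Ps = 416.25, i.e. Ps = 109.75.
s = Ps − Pb = 109.75 − 100.75 = 9.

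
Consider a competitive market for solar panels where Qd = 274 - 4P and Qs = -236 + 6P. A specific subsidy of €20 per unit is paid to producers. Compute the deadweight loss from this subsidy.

Deadweight loss = €480

Pre-subsidy: 274 - 4P = -236 + 6P gives P* = 51, Q* = 70.
With the subsidy, sellers receive Ps = Pb + 20 for each unit, where Pb is the price buyers pay.
Supply in terms of Pb becomes Qs = -236 + 6(Pb + 20) = -116 + 6Pb. Setting this equal to demand: 274 - 4Pb = -116 + 6Pb, so Pb = 39.
Sellers receive Ps = 39 + 20 = 59; Q' = 274 − 4·39 = 118.
The subsidy expands output by 118 − 70 = 48 past the efficient level; on those units the gap between marginal cost and willingness to pay runs from 0 up to 20.
DWL = ½ × 20 × 48 = 480.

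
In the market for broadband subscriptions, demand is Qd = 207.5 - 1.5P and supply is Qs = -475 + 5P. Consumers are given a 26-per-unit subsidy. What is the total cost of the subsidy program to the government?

Pre-subsidy: 207.5 - 1.5P = -475 + 5P gives P* = 105, Q* = 50.
With the rebate, buyers effectively pay Pb = Ps − 26, where Ps is the price sellers receive.
Demand in terms of Ps becomes Qd = 207.5 − 1.5(Ps − 26) = 246.5 - 1.5Ps. Setting this equal to supply: 246.5 - 1.5Ps = -475 + 5Ps, so Ps = 111.
Buyers pay Pb = 111 − 26 = 85; Q' = -475 + 5·111 = 80.
Government outlay = subsidy × quantity = 26 × 80 = 2080.

Government cost = 2080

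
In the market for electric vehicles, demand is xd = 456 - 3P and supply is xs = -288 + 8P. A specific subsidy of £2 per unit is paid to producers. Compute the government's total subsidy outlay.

Pre-subsidy: 456 - 3P = -288 + 8P gives P* = 744/11, x* = 2784/11.
With the subsidy, sellers receive Ps = Pb + 2 for each unit, where Pb is the price buyers pay.
Supply in terms of Pb becomes xs = -288 + 8(Pb + 2) = -272 + 8Pb. Setting this equal to demand: 456 - 3Pb = -272 + 8Pb, so Pb = 728/11.
Sellers receive Ps = 728/11 + 2 = 750/11; x' = 456 − 3·(728/11) = 2832/11.
Government outlay = subsidy × quantity = 2 × 2832/11 = 5664/11.

Government cost = 5664/11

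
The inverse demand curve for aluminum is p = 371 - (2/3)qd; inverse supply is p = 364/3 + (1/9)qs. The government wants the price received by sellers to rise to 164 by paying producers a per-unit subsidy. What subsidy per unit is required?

Required subsidy s = 49 per unit

At a seller price of 164, quantity supplied is -1092 + 9·164 = 384.
Buyers absorb 384 only when they pay pb = 371 − (2/3)·384 = 115.
s = ps − pb = 164 − 115 = 49.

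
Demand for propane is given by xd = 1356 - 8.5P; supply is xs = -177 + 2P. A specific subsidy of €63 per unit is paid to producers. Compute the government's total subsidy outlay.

Pre-subsidy: 1356 - 8.5P = -177 + 2P gives P* = 146, x* = 115.
With the subsidy, sellers receive Ps = Pb + 63 for each unit, where Pb is the price buyers pay.
Supply in terms of Pb becomes xs = -177 + 2(Pb + 63) = -51 + 2Pb. Setting this equal to demand: 1356 - 8.5Pb = -51 + 2Pb, so Pb = 134.
Sellers receive Ps = 134 + 63 = 197; x' = 1356 − 8.5·134 = 217.
Government outlay = subsidy × quantity = 63 × 217 = 13671.

Government cost = €13671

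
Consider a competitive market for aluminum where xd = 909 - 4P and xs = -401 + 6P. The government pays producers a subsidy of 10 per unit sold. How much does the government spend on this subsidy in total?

Pre-subsidy: 909 - 4P = -401 + 6P gives P* = 131, x* = 385.
With the subsidy, sellers receive Ps = Pb + 10 for each unit, where Pb is the price buyers pay.
Supply in terms of Pb becomes xs = -401 + 6(Pb + 10) = -341 + 6Pb. Setting this equal to demand: 909 - 4Pb = -341 + 6Pb, so Pb = 125.
Sellers receive Ps = 125 + 10 = 135; x' = 909 − 4·125 = 409.
Government outlay = subsidy × quantity = 10 × 409 = 4090.

Government cost = 4090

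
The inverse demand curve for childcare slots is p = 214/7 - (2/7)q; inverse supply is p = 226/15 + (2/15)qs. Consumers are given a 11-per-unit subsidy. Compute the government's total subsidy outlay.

Government cost = 695.75

Pre-subsidy: 214/7 - (2/7)q = 226/15 + (2/15)q gives q* = 37 and p* = 20.
With the rebate, buyers effectively pay pb = ps − 11, where ps is the price sellers receive.
On the curves, pb = 214/7 - (2/7)q and ps = 226/15 + (2/15)q; the wedge ps − pb = 11 gives 226/15 + (2/15)q − (214/7 - (2/7)q) = 11, so q' = 63.25.
Then pb = 214/7 − (2/7)·63.25 = 12.5 and ps = 226/15 + (2/15)·63.25 = 23.5.
Government outlay = subsidy × quantity = 11 × 63.25 = 695.75.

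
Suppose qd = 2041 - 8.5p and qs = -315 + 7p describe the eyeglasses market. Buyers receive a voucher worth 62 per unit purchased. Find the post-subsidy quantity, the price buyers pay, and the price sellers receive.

q' = 987; buyers pay 124; sellers receive 186

Pre-subsidy: 2041 - 8.5p = -315 + 7p gives p* = 152, q* = 749.
With the rebate, buyers effectively pay pb = ps − 62, where ps is the price sellers receive.
Demand in terms of ps becomes qd = 2041 − 8.5(ps − 62) = 2568 - 8.5ps. Setting this equal to supply: 2568 - 8.5ps = -315 + 7ps, so ps = 186.
Buyers pay pb = 186 − 62 = 124; q' = -315 + 7·186 = 987.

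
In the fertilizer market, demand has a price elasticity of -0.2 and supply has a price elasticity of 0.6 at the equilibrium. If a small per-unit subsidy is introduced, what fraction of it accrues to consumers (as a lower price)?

Consumer share = 0.75

For a small subsidy around the equilibrium, the benefit split depends on the relative slopes, which at a point are proportional to the elasticities.
Buyer share = εs/(εs + |εd|) = 0.6/(0.6 + 0.2) = 0.75; seller share = |εd|/(εs + |εd|) = 0.25.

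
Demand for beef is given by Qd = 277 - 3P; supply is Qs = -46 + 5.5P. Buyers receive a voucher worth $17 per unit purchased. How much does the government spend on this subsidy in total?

Pre-subsidy: 277 - 3P = -46 + 5.5P gives P* = 38, Q* = 163.
With the rebate, buyers effectively pay Pb = Ps − 17, where Ps is the price sellers receive.
Demand in terms of Ps becomes Qd = 277 − 3(Ps − 17) = 328 - 3Ps. Setting this equal to supply: 328 - 3Ps = -46 + 5.5Ps, so Ps = 44.
Buyers pay Pb = 44 − 17 = 27; Q' = -46 + 5.5·44 = 196.
Government outlay = subsidy × quantity = 17 × 196 = 3332.

Government cost = $3332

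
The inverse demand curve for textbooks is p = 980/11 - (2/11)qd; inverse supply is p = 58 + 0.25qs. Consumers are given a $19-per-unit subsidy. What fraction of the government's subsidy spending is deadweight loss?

DWL / government spending = 11/58

Pre-subsidy: 980/11 - (2/11)q = 58 + 0.25q gives q* = 72 and p* = 76.
With the rebate, buyers effectively pay pb = ps − 19, where ps is the price sellers receive.
On the curves, pb = 980/11 - (2/11)q and ps = 58 + 0.25q; the wedge ps − pb = 19 gives 58 + 0.25q − (980/11 - (2/11)q) = 19, so q' = 116.
Then pb = 980/11 − (2/11)·116 = 68 and ps = 58 + 0.25·116 = 87.
ΔCS = ½(72 + 116)(76 − 68) = 752; ΔPS = ½(72 + 116)(87 − 76) = 1034.
Government spending = 19 × 116 = 2204.
DWL = ½ × 19 × (116 − 72) = 418; fraction = 418 / 2204 = 11/58.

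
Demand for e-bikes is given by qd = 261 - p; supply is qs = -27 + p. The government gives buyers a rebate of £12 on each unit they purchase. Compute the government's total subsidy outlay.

Pre-subsidy: 261 - p = -27 + p gives p* = 144, q* = 117.
With the rebate, buyers effectively pay pb = ps − 12, where ps is the price sellers receive.
Demand in terms of ps becomes qd = 261 − 1(ps − 12) = 273 - ps. Setting this equal to supply: 273 - ps = -27 + ps, so ps = 150.
Buyers pay pb = 150 − 12 = 138; q' = -27 + 1·150 = 123.
Government outlay = subsidy × quantity = 12 × 123 = 1476.

Government cost = £1476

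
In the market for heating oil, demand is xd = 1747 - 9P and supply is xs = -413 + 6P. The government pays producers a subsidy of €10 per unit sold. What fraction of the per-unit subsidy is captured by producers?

Producer share = 0.6

Pre-subsidy: 1747 - 9P = -413 + 6P gives P* = 144, x* = 451.
With the subsidy, sellers receive Ps = Pb + 10 for each unit, where Pb is the price buyers pay.
Supply in terms of Pb becomes xs = -413 + 6(Pb + 10) = -353 + 6Pb. Setting this equal to demand: 1747 - 9Pb = -353 + 6Pb, so Pb = 140.
Sellers receive Ps = 140 + 10 = 150; x' = 1747 − 9·140 = 487.
Buyers' price falls by P* − Pb = 144 − 140 = 4; sellers' price rises by Ps − P* = 150 − 144 = 6.
So producers capture 6/10 = 0.6 of each unit of subsidy.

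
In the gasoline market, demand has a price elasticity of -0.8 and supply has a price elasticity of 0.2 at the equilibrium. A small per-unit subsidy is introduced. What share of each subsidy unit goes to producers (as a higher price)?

Producer share = 0.8

For a small subsidy around the equilibrium, the benefit split depends on the relative slopes, which at a point are proportional to the elasticities.
Buyer share = εs/(εs + |εd|) = 0.2/(0.2 + 0.8) = 0.2; seller share = |εd|/(εs + |εd|) = 0.8.
So producers capture 0.8 of the subsidy.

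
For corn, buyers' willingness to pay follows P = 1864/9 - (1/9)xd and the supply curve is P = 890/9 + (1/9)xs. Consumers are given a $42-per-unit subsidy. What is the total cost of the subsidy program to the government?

Pre-subsidy: 1864/9 - (1/9)x = 890/9 + (1/9)x gives x* = 487 and P* = 153.
With the rebate, buyers effectively pay Pb = Ps − 42, where Ps is the price sellers receive.
On the curves, Pb = 1864/9 - (1/9)x and Ps = 890/9 + (1/9)x; the wedge Ps − Pb = 42 gives 890/9 + (1/9)x − (1864/9 - (1/9)x) = 42, so x' = 676.
Then Pb = 1864/9 − (1/9)·676 = 132 and Ps = 890/9 + (1/9)·676 = 174.
Government outlay = subsidy × quantity = 42 × 676 = 28392.

Government cost = $28392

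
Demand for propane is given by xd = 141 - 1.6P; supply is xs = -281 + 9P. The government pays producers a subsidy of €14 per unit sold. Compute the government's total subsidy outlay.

Pre-subsidy: 141 - 1.6P = -281 + 9P gives P* = 2110/53, x* = 4097/53.
With the subsidy, sellers receive Ps = Pb + 14 for each unit, where Pb is the price buyers pay.
Supply in terms of Pb becomes xs = -281 + 9(Pb + 14) = -155 + 9Pb. Setting this equal to demand: 141 - 1.6Pb = -155 + 9Pb, so Pb = 1480/53.
Sellers receive Ps = 1480/53 + 14 = 2222/53; x' = 141 − 1.6·(1480/53) = 5105/53.
Government outlay = subsidy × quantity = 14 × 5105/53 = 71470/53.

Government cost = 71470/53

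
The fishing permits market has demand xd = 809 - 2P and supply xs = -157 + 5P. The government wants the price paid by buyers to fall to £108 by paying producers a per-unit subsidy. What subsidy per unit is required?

Required subsidy s = £42 per unit

At a buyer price of 108, quantity demanded is 809 − 2·108 = 593.
Sellers supply 593 only when they receive Ps with -157 + 5·Ps = 593, i.e. Ps = 150.
s = Ps − Pb = 150 − 108 = 42.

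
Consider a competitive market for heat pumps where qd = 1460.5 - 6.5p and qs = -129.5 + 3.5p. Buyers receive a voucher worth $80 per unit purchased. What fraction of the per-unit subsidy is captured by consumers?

Pre-subsidy: 1460.5 - 6.5p = -129.5 + 3.5p gives p* = 159, q* = 427.
With the rebate, buyers effectively pay pb = ps − 80, where ps is the price sellers receive.
Demand in terms of ps becomes qd = 1460.5 − 6.5(ps − 80) = 1980.5 - 6.5ps. Setting this equal to supply: 1980.5 - 6.5ps = -129.5 + 3.5ps, so ps = 211.
Buyers pay pb = 211 − 80 = 131; q' = -129.5 + 3.5·211 = 609.
Buyers' price falls by p* − pb = 159 − 131 = 28; sellers' price rises by ps − p* = 211 − 159 = 52.
So consumers capture 28/80 = 0.35 of each unit of subsidy.

Consumer share = 0.35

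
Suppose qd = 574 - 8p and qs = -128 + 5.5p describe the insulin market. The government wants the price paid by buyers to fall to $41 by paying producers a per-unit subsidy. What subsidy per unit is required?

At a buyer price of 41, quantity demanded is 574 − 8·41 = 246.
Sellers supply 246 only when they receive ps with -128 + 5.5·ps = 246, i.e. ps = 68.
s = ps − pb = 68 − 41 = 27.

Required subsidy s = $27 per unit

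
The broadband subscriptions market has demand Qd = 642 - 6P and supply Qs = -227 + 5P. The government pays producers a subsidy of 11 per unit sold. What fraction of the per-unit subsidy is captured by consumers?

Pre-subsidy: 642 - 6P = -227 + 5P gives P* = 79, Q* = 168.
With the subsidy, sellers receive Ps = Pb + 11 for each unit, where Pb is the price buyers pay.
Supply in terms of Pb becomes Qs = -227 + 5(Pb + 11) = -172 + 5Pb. Setting this equal to demand: 642 - 6Pb = -172 + 5Pb, so Pb = 74.
Sellers receive Ps = 74 + 11 = 85; Q' = 642 − 6·74 = 198.
Buyers' price falls by P* − Pb = 79 − 74 = 5; sellers' price rises by Ps − P* = 85 − 79 = 6.
So consumers capture 5/11 = 5/11 of each unit of subsidy.

Consumer share = 5/11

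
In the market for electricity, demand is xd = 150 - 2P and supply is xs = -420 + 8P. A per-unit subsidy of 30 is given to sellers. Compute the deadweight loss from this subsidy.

Deadweight loss = 720

Pre-subsidy: 150 - 2P = -420 + 8P gives P* = 57, x* = 36.
With the subsidy, sellers receive Ps = Pb + 30 for each unit, where Pb is the price buyers pay.
Supply in terms of Pb becomes xs = -420 + 8(Pb + 30) = -180 + 8Pb. Setting this equal to demand: 150 - 2Pb = -180 + 8Pb, so Pb = 33.
Sellers receive Ps = 33 + 30 = 63; x' = 150 − 2·33 = 84.
The subsidy expands output by 84 − 36 = 48 past the efficient level; on those units the gap between marginal cost and willingness to pay runs from 0 up to 30.
DWL = ½ × 30 × 48 = 720.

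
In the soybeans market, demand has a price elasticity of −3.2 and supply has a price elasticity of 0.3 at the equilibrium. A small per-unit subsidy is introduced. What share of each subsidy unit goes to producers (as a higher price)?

Producer share = 32/35

For a small subsidy around the equilibrium, the benefit split depends on the relative slopes, which at a point are proportional to the elasticities.
Buyer share = εs/(εs + |εd|) = 0.3/(0.3 + 3.2) = 3/35; seller share = |εd|/(εs + |εd|) = 32/35.
So producers capture 32/35 of the subsidy.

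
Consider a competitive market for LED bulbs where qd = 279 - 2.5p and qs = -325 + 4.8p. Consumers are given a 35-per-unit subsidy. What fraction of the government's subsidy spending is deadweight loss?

DWL / government spending = 2100/9467

Pre-subsidy: 279 - 2.5p = -325 + 4.8p gives p* = 6040/73, q* = 5267/73.
With the rebate, buyers effectively pay pb = ps − 35, where ps is the price sellers receive.
Demand in terms of ps becomes qd = 279 − 2.5(ps − 35) = 366.5 - 2.5ps. Setting this equal to supply: 366.5 - 2.5ps = -325 + 4.8ps, so ps = 6915/73.
Buyers pay pb = 6915/73 − 35 = 4360/73; q' = -325 + 4.8·(6915/73) = 9467/73.
ΔCS = ½(5267/73 + 9467/73)(6040/73 − 4360/73) = 12376560/5329; ΔPS = ½(5267/73 + 9467/73)(6915/73 − 6040/73) = 6446125/5329.
Government spending = 35 × 9467/73 = 331345/73.
DWL = ½ × 35 × (9467/73 − 5267/73) = 73500/73; fraction = (73500/73) / (331345/73) = 2100/9467.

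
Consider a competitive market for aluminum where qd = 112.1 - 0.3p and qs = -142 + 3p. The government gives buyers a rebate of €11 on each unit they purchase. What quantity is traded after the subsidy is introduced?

q' = 92

Pre-subsidy: 112.1 - 0.3p = -142 + 3p gives p* = 77, q* = 89.
With the rebate, buyers effectively pay pb = ps − 11, where ps is the price sellers receive.
Demand in terms of ps becomes qd = 112.1 − 0.3(ps − 11) = 115.4 - 0.3ps. Setting this equal to supply: 115.4 - 0.3ps = -142 + 3ps, so ps = 78.
Buyers pay pb = 78 − 11 = 67; q' = -142 + 3·78 = 92.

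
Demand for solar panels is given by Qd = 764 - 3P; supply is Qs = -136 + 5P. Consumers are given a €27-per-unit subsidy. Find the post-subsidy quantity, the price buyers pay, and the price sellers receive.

Pre-subsidy: 764 - 3P = -136 + 5P gives P* = 112.5, Q* = 426.5.
With the rebate, buyers effectively pay Pb = Ps − 27, where Ps is the price sellers receive.
Demand in terms of Ps becomes Qd = 764 − 3(Ps − 27) = 845 - 3Ps. Setting this equal to supply: 845 - 3Ps = -136 + 5Ps, so Ps = 122.625.
Buyers pay Pb = 122.625 − 27 = 95.625; Q' = -136 + 5·122.625 = 477.125.

Q' = 477.125; buyers pay €95.625; sellers receive €122.625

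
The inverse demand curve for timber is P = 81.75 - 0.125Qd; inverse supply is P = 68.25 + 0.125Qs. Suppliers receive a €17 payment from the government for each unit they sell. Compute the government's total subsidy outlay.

Government cost = €2074

Pre-subsidy: 81.75 - 0.125Q = 68.25 + 0.125Q gives Q* = 54 and P* = 75.
With the subsidy, sellers receive Ps = Pb + 17 for each unit, where Pb is the price buyers pay.
On the curves, Pb = 81.75 - 0.125Q and Ps = 68.25 + 0.125Q; the wedge Ps − Pb = 17 gives 68.25 + 0.125Q − (81.75 - 0.125Q) = 17, so Q' = 122.
Then Pb = 81.75 − 0.125·122 = 66.5 and Ps = 68.25 + 0.125·122 = 83.5.
Government outlay = subsidy × quantity = 17 × 122 = 2074.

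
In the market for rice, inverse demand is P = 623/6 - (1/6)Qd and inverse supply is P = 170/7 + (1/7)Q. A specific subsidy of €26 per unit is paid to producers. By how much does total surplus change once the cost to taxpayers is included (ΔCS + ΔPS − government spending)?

Net change in total surplus = -€1092

Pre-subsidy: 623/6 - (1/6)Q = 170/7 + (1/7)Q gives Q* = 257 and P* = 61.
With the subsidy, sellers receive Ps = Pb + 26 for each unit, where Pb is the price buyers pay.
On the curves, Pb = 623/6 - (1/6)Q and Ps = 170/7 + (1/7)Q; the wedge Ps − Pb = 26 gives 170/7 + (1/7)Q − (623/6 - (1/6)Q) = 26, so Q' = 341.
Then Pb = 623/6 − (1/6)·341 = 47 and Ps = 170/7 + (1/7)·341 = 73.
ΔCS = ½(257 + 341)(61 − 47) = 4186; ΔPS = ½(257 + 341)(73 − 61) = 3588.
Government spending = 26 × 341 = 8866.
Net change = 4186 + 3588 − 8866 = -1092. The loss equals the DWL triangle ½·26·84.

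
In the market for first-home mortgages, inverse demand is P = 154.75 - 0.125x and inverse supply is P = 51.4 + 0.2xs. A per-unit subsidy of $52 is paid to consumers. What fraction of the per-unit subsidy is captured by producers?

Pre-subsidy: 154.75 - 0.125x = 51.4 + 0.2x gives x* = 318 and P* = 115.
With the rebate, buyers effectively pay Pb = Ps − 52, where Ps is the price sellers receive.
On the curves, Pb = 154.75 - 0.125x and Ps = 51.4 + 0.2x; the wedge Ps − Pb = 52 gives 51.4 + 0.2x − (154.75 - 0.125x) = 52, so x' = 478.
Then Pb = 154.75 − 0.125·478 = 95 and Ps = 51.4 + 0.2·478 = 147.
Buyers' price falls by P* − Pb = 115 − 95 = 20; sellers' price rises by Ps − P* = 147 − 115 = 32.
So producers capture 32/52 = 8/13 of each unit of subsidy.

Producer share = 8/13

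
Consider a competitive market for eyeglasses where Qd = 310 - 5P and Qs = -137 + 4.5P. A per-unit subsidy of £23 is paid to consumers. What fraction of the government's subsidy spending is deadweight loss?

Pre-subsidy: 310 - 5P = -137 + 4.5P gives P* = 894/19, Q* = 1420/19.
With the rebate, buyers effectively pay Pb = Ps − 23, where Ps is the price sellers receive.
Demand in terms of Ps becomes Qd = 310 − 5(Ps − 23) = 425 - 5Ps. Setting this equal to supply: 425 - 5Ps = -137 + 4.5Ps, so Ps = 1124/19.
Buyers pay Pb = 1124/19 − 23 = 687/19; Q' = -137 + 4.5·(1124/19) = 2455/19.
ΔCS = ½(1420/19 + 2455/19)(894/19 − 687/19) = 802125/722; ΔPS = ½(1420/19 + 2455/19)(1124/19 − 894/19) = 445625/361.
Government spending = 23 × 2455/19 = 56465/19.
DWL = ½ × 23 × (2455/19 − 1420/19) = 23805/38; fraction = (23805/38) / (56465/19) = 207/982.

DWL / government spending = 207/982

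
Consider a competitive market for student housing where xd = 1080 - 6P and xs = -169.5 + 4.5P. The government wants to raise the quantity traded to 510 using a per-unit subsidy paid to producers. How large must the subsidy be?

At x = 510, invert demand for the buyer price: Pb = (1080 − 510)/6 = 95; invert supply for the seller price: Ps = (510 − (-169.5))/4.5 = 151.
The subsidy must fill the gap: s = Ps − Pb = 151 − 95 = 56.

Required subsidy s = 56 per unit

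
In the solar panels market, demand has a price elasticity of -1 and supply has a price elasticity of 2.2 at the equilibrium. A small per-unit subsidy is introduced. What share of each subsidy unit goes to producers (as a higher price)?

Producer share = 0.3125

For a small subsidy around the equilibrium, the benefit split depends on the relative slopes, which at a point are proportional to the elasticities.
Buyer share = εs/(εs + |εd|) = 2.2/(2.2 + 1) = 0.6875; seller share = |εd|/(εs + |εd|) = 0.3125.
So producers capture 0.3125 of the subsidy.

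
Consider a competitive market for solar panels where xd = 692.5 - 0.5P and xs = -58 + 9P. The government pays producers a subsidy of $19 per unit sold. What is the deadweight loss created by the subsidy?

Deadweight loss = $85.5

Pre-subsidy: 692.5 - 0.5P = -58 + 9P gives P* = 79, x* = 653.
With the subsidy, sellers receive Ps = Pb + 19 for each unit, where Pb is the price buyers pay.
Supply in terms of Pb becomes xs = -58 + 9(Pb + 19) = 113 + 9Pb. Setting this equal to demand: 692.5 - 0.5Pb = 113 + 9Pb, so Pb = 61.
Sellers receive Ps = 61 + 19 = 80; x' = 692.5 − 0.5·61 = 662.
The subsidy expands output by 662 − 653 = 9 past the efficient level; on those units the gap between marginal cost and willingness to pay runs from 0 up to 19.
DWL = ½ × 19 × 9 = 85.5.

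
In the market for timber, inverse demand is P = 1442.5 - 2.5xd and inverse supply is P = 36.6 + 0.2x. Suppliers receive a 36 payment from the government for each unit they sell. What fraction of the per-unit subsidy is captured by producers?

Pre-subsidy: 1442.5 - 2.5x = 36.6 + 0.2x gives x* = 14059/27 and P* = 3800/27.
With the subsidy, sellers receive Ps = Pb + 36 for each unit, where Pb is the price buyers pay.
On the curves, Pb = 1442.5 - 2.5x and Ps = 36.6 + 0.2x; the wedge Ps − Pb = 36 gives 36.6 + 0.2x − (1442.5 - 2.5x) = 36, so x' = 14419/27.
Then Pb = 1442.5 − 2.5·(14419/27) = 2900/27 and Ps = 36.6 + 0.2·(14419/27) = 3872/27.
Buyers' price falls by P* − Pb = 3800/27 − 2900/27 = 100/3; sellers' price rises by Ps − P* = 3872/27 − 3800/27 = 8/3.
So producers capture (8/3)/36 = 2/27 of each unit of subsidy.

Producer share = 2/27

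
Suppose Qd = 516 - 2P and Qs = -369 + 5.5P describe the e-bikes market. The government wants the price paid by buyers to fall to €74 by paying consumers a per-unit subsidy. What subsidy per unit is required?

Required subsidy s = €60 per unit

At a buyer price of 74, quantity demanded is 516 − 2·74 = 368.
Sellers supply 368 only when they receive Ps with -369 + 5.5·Ps = 368, i.e. Ps = 134.
s = Ps − Pb = 134 − 74 = 60.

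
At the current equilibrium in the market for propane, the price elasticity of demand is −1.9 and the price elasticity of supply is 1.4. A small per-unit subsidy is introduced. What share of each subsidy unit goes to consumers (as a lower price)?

For a small subsidy around the equilibrium, the benefit split depends on the relative slopes, which at a point are proportional to the elasticities.
Buyer share = εs/(εs + |εd|) = 1.4/(1.4 + 1.9) = 14/33; seller share = |εd|/(εs + |εd|) = 19/33.

Consumer share = 14/33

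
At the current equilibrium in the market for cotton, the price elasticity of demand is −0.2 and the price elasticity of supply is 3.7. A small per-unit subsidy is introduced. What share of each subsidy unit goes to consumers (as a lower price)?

Consumer share = 37/39

For a small subsidy around the equilibrium, the benefit split depends on the relative slopes, which at a point are proportional to the elasticities.
Buyer share = εs/(εs + |εd|) = 3.7/(3.7 + 0.2) = 37/39; seller share = |εd|/(εs + |εd|) = 2/39.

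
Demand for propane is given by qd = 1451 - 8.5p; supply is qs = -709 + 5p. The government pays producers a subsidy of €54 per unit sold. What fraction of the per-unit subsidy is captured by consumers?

Consumer share = 10/27

Pre-subsidy: 1451 - 8.5p = -709 + 5p gives p* = 160, q* = 91.
With the subsidy, sellers receive ps = pb + 54 for each unit, where pb is the price buyers pay.
Supply in terms of pb becomes qs = -709 + 5(pb + 54) = -439 + 5pb. Setting this equal to demand: 1451 - 8.5pb = -439 + 5pb, so pb = 140.
Sellers receive ps = 140 + 54 = 194; q' = 1451 − 8.5·140 = 261.
Buyers' price falls by p* − pb = 160 − 140 = 20; sellers' price rises by ps − p* = 194 − 160 = 34.
So consumers capture 20/54 = 10/27 of each unit of subsidy.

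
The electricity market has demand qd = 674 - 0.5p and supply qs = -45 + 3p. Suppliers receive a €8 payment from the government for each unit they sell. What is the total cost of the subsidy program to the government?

Pre-subsidy: 674 - 0.5p = -45 + 3p gives p* = 1438/7, q* = 3999/7.
With the subsidy, sellers receive ps = pb + 8 for each unit, where pb is the price buyers pay.
Supply in terms of pb becomes qs = -45 + 3(pb + 8) = -21 + 3pb. Setting this equal to demand: 674 - 0.5pb = -21 + 3pb, so pb = 1390/7.
Sellers receive ps = 1390/7 + 8 = 1446/7; q' = 674 − 0.5·(1390/7) = 4023/7.
Government outlay = subsidy × quantity = 8 × 4023/7 = 32184/7.

Government cost = 32184/7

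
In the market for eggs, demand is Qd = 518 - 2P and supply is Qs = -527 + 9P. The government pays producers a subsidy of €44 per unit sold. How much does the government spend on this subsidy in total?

Government cost = €17600

Pre-subsidy: 518 - 2P = -527 + 9P gives P* = 95, Q* = 328.
With the subsidy, sellers receive Ps = Pb + 44 for each unit, where Pb is the price buyers pay.
Supply in terms of Pb becomes Qs = -527 + 9(Pb + 44) = -131 + 9Pb. Setting this equal to demand: 518 - 2Pb = -131 + 9Pb, so Pb = 59.
Sellers receive Ps = 59 + 44 = 103; Q' = 518 − 2·59 = 400.
Government outlay = subsidy × quantity = 44 × 400 = 17600.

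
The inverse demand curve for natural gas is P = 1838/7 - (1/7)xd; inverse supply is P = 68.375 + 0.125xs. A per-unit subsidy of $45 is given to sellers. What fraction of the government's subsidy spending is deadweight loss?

Pre-subsidy: 1838/7 - (1/7)x = 68.375 + 0.125x gives x* = 725 and P* = 159.
With the subsidy, sellers receive Ps = Pb + 45 for each unit, where Pb is the price buyers pay.
On the curves, Pb = 1838/7 - (1/7)x and Ps = 68.375 + 0.125x; the wedge Ps − Pb = 45 gives 68.375 + 0.125x − (1838/7 - (1/7)x) = 45, so x' = 893.
Then Pb = 1838/7 − (1/7)·893 = 135 and Ps = 68.375 + 0.125·893 = 180.
ΔCS = ½(725 + 893)(159 − 135) = 19416; ΔPS = ½(725 + 893)(180 − 159) = 16989.
Government spending = 45 × 893 = 40185.
DWL = ½ × 45 × (893 − 725) = 3780; fraction = 3780 / 40185 = 84/893.

DWL / government spending = 84/893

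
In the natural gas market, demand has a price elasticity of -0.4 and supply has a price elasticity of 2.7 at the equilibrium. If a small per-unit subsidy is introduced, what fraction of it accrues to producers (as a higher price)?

Producer share = 4/31

For a small subsidy around the equilibrium, the benefit split depends on the relative slopes, which at a point are proportional to the elasticities.
Buyer share = εs/(εs + |εd|) = 2.7/(2.7 + 0.4) = 27/31; seller share = |εd|/(εs + |εd|) = 4/31.
So producers capture 4/31 of the subsidy.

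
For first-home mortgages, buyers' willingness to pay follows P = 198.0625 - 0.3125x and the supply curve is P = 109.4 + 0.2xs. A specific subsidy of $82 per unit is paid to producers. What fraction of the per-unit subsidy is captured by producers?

Producer share = 16/41

Pre-subsidy: 198.0625 - 0.3125x = 109.4 + 0.2x gives x* = 173 and P* = 144.
With the subsidy, sellers receive Ps = Pb + 82 for each unit, where Pb is the price buyers pay.
On the curves, Pb = 198.0625 - 0.3125x and Ps = 109.4 + 0.2x; the wedge Ps − Pb = 82 gives 109.4 + 0.2x − (198.0625 - 0.3125x) = 82, so x' = 333.
Then Pb = 198.0625 − 0.3125·333 = 94 and Ps = 109.4 + 0.2·333 = 176.
Buyers' price falls by P* − Pb = 144 − 94 = 50; sellers' price rises by Ps − P* = 176 − 144 = 32.
So producers capture 32/82 = 16/41 of each unit of subsidy.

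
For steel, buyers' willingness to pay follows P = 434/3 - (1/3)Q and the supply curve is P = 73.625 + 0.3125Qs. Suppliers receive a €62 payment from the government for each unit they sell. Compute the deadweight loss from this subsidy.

Pre-subsidy: 434/3 - (1/3)Q = 73.625 + 0.3125Q gives Q* = 110 and P* = 108.
With the subsidy, sellers receive Ps = Pb + 62 for each unit, where Pb is the price buyers pay.
On the curves, Pb = 434/3 - (1/3)Q and Ps = 73.625 + 0.3125Q; the wedge Ps − Pb = 62 gives 73.625 + 0.3125Q − (434/3 - (1/3)Q) = 62, so Q' = 206.
Then Pb = 434/3 − (1/3)·206 = 76 and Ps = 73.625 + 0.3125·206 = 138.
The subsidy expands output by 206 − 110 = 96 past the efficient level; on those units the gap between marginal cost and willingness to pay runs from 0 up to 62.
DWL = ½ × 62 × 96 = 2976.

Deadweight loss = €2976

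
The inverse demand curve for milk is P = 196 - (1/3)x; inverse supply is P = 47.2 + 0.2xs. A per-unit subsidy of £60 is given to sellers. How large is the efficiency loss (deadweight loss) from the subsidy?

Deadweight loss = £3375

Pre-subsidy: 196 - (1/3)x = 47.2 + 0.2x gives x* = 279 and P* = 103.
With the subsidy, sellers receive Ps = Pb + 60 for each unit, where Pb is the price buyers pay.
On the curves, Pb = 196 - (1/3)x and Ps = 47.2 + 0.2x; the wedge Ps − Pb = 60 gives 47.2 + 0.2x − (196 - (1/3)x) = 60, so x' = 391.5.
Then Pb = 196 − (1/3)·391.5 = 65.5 and Ps = 47.2 + 0.2·391.5 = 125.5.
The subsidy expands output by 391.5 − 279 = 112.5 past the efficient level; on those units the gap between marginal cost and willingness to pay runs from 0 up to 60.
DWL = ½ × 60 × 112.5 = 3375.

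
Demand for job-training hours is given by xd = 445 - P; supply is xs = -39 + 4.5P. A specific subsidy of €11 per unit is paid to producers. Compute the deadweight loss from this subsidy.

Deadweight loss = €49.5

Pre-subsidy: 445 - P = -39 + 4.5P gives P* = 88, x* = 357.
With the subsidy, sellers receive Ps = Pb + 11 for each unit, where Pb is the price buyers pay.
Supply in terms of Pb becomes xs = -39 + 4.5(Pb + 11) = 10.5 + 4.5Pb. Setting this equal to demand: 445 - Pb = 10.5 + 4.5Pb, so Pb = 79.
Sellers receive Ps = 79 + 11 = 90; x' = 445 − 1·79 = 366.
The subsidy expands output by 366 − 357 = 9 past the efficient level; on those units the gap between marginal cost and willingness to pay runs from 0 up to 11.
DWL = ½ × 11 × 9 = 49.5.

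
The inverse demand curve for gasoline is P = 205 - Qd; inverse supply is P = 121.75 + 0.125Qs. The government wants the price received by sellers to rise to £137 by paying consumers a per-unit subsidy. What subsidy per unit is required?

Required subsidy s = £54 per unit

At a seller price of 137, quantity supplied is -974 + 8·137 = 122.
Buyers absorb 122 only when they pay Pb = 205 − 1·122 = 83.
s = Ps − Pb = 137 − 83 = 54.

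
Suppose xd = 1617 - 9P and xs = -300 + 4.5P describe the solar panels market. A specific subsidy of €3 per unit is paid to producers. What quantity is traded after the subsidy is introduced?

Pre-subsidy: 1617 - 9P = -300 + 4.5P gives P* = 142, x* = 339.
With the subsidy, sellers receive Ps = Pb + 3 for each unit, where Pb is the price buyers pay.
Supply in terms of Pb becomes xs = -300 + 4.5(Pb + 3) = -286.5 + 4.5Pb. Setting this equal to demand: 1617 - 9Pb = -286.5 + 4.5Pb, so Pb = 141.
Sellers receive Ps = 141 + 3 = 144; x' = 1617 − 9·141 = 348.

x' = 348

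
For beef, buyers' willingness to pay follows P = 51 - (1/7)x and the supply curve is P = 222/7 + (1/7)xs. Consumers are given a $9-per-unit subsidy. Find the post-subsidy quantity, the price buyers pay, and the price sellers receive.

Pre-subsidy: 51 - (1/7)x = 222/7 + (1/7)x gives x* = 67.5 and P* = 579/14.
With the rebate, buyers effectively pay Pb = Ps − 9, where Ps is the price sellers receive.
On the curves, Pb = 51 - (1/7)x and Ps = 222/7 + (1/7)x; the wedge Ps − Pb = 9 gives 222/7 + (1/7)x − (51 - (1/7)x) = 9, so x' = 99.
Then Pb = 51 − (1/7)·99 = 258/7 and Ps = 222/7 + (1/7)·99 = 321/7.

x' = 99; buyers pay 258/7; sellers receive 321/7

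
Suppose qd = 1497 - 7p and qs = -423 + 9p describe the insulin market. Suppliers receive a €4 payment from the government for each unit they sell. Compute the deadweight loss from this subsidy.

Deadweight loss = €31.5

Pre-subsidy: 1497 - 7p = -423 + 9p gives p* = 120, q* = 657.
With the subsidy, sellers receive ps = pb + 4 for each unit, where pb is the price buyers pay.
Supply in terms of pb becomes qs = -423 + 9(pb + 4) = -387 + 9pb. Setting this equal to demand: 1497 - 7pb = -387 + 9pb, so pb = 117.75.
Sellers receive ps = 117.75 + 4 = 121.75; q' = 1497 − 7·117.75 = 672.75.
The subsidy expands output by 672.75 − 657 = 15.75 past the efficient level; on those units the gap between marginal cost and willingness to pay runs from 0 up to 4.
DWL = ½ × 4 × 15.75 = 31.5.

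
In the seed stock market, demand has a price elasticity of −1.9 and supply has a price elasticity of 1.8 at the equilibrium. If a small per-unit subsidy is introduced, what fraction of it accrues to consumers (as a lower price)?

For a small subsidy around the equilibrium, the benefit split depends on the relative slopes, which at a point are proportional to the elasticities.
Buyer share = εs/(εs + |εd|) = 1.8/(1.8 + 1.9) = 18/37; seller share = |εd|/(εs + |εd|) = 19/37.

Consumer share = 18/37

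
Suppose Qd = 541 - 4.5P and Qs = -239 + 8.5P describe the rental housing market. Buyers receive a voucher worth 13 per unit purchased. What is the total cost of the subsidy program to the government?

Pre-subsidy: 541 - 4.5P = -239 + 8.5P gives P* = 60, Q* = 271.
With the rebate, buyers effectively pay Pb = Ps − 13, where Ps is the price sellers receive.
Demand in terms of Ps becomes Qd = 541 − 4.5(Ps − 13) = 599.5 - 4.5Ps. Setting this equal to supply: 599.5 - 4.5Ps = -239 + 8.5Ps, so Ps = 64.5.
Buyers pay Pb = 64.5 − 13 = 51.5; Q' = -239 + 8.5·64.5 = 309.25.
Government outlay = subsidy × quantity = 13 × 309.25 = 4020.25.

Government cost = 4020.25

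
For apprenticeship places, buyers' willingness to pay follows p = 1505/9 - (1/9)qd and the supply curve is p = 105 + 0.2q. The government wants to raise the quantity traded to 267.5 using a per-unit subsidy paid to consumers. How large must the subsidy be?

Required subsidy s = 21 per unit

At q = 267.5, from the demand curve buyers pay pb = 1505/9 − (1/9)·267.5 = 137.5; from the supply curve sellers need ps = 105 + 0.2·267.5 = 158.5.
The subsidy must fill the gap: s = ps − pb = 158.5 − 137.5 = 21.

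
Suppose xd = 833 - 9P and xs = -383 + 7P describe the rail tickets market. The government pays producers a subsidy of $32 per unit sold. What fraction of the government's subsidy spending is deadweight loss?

DWL / government spending = 63/275

Pre-subsidy: 833 - 9P = -383 + 7P gives P* = 76, x* = 149.
With the subsidy, sellers receive Ps = Pb + 32 for each unit, where Pb is the price buyers pay.
Supply in terms of Pb becomes xs = -383 + 7(Pb + 32) = -159 + 7Pb. Setting this equal to demand: 833 - 9Pb = -159 + 7Pb, so Pb = 62.
Sellers receive Ps = 62 + 32 = 94; x' = 833 − 9·62 = 275.
ΔCS = ½(149 + 275)(76 − 62) = 2968; ΔPS = ½(149 + 275)(94 − 76) = 3816.
Government spending = 32 × 275 = 8800.
DWL = ½ × 32 × (275 − 149) = 2016; fraction = 2016 / 8800 = 63/275.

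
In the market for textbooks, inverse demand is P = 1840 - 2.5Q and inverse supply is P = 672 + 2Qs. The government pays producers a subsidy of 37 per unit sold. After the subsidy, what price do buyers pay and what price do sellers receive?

Pre-subsidy: 1840 - 2.5Q = 672 + 2Q gives Q* = 2336/9 and P* = 10720/9.
With the subsidy, sellers receive Ps = Pb + 37 for each unit, where Pb is the price buyers pay.
On the curves, Pb = 1840 - 2.5Q and Ps = 672 + 2Q; the wedge Ps − Pb = 37 gives 672 + 2Q − (1840 - 2.5Q) = 37, so Q' = 2410/9.
Then Pb = 1840 − 2.5·(2410/9) = 10535/9 and Ps = 672 + 2·(2410/9) = 10868/9.

Buyers pay 10535/9; sellers receive 10868/9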